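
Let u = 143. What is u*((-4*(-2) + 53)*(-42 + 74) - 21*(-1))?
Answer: 282139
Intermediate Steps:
u*((-4*(-2) + 53)*(-42 + 74) - 21*(-1)) = 143*((-4*(-2) + 53)*(-42 + 74) - 21*(-1)) = 143*((8 + 53)*32 + 21) = 143*(61*32 + 21) = 143*(1952 + 21) = 143*1973 = 282139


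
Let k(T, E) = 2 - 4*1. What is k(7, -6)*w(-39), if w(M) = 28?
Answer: -56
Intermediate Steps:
k(T, E) = -2 (k(T, E) = 2 - 4 = -2)
k(7, -6)*w(-39) = -2*28 = -56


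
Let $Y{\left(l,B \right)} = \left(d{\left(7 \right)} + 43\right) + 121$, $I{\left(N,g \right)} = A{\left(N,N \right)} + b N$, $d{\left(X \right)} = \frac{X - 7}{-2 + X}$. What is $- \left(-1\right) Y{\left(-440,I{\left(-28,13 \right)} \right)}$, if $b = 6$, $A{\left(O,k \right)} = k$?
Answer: $164$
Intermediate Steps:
$d{\left(X \right)} = \frac{-7 + X}{-2 + X}$
$I{\left(N,g \right)} = 7 N$ ($I{\left(N,g \right)} = N + 6 N = 7 N$)
$Y{\left(l,B \right)} = 164$ ($Y{\left(l,B \right)} = \left(\frac{-7 + 7}{-2 + 7} + 43\right) + 121 = \left(\frac{1}{5} \cdot 0 + 43\right) + 121 = \left(0 + 43\right) + 121 = 43 + 121 = 164$)
$- \left(-1\right) Y{\left(-440,I{\left(-28,13 \right)} \right)} = - \left(-1\right) 164 = \left(-1\right) \left(-164\right) = 164$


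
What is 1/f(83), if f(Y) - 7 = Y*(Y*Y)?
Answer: 1/571794 ≈ 1.7489e-6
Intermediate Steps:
f(Y) = 7 + Y³ (f(Y) = 7 + Y*(Y*Y) = 7 + Y*Y² = 7 + Y³)
1/f(83) = 1/(7 + 83³) = 1/(7 + 571787) = 1/571794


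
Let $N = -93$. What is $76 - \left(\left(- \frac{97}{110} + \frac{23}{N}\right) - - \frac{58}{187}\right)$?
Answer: $\frac{13359587}{173910} \approx 76.819$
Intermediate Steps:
$76 - \left(\left(- \frac{97}{110} + \frac{23}{N}\right) - - \frac{58}{187}\right) = 76 - \left(\left(- \frac{97}{110} + \frac{23}{-93}\right) - - \frac{58}{187}\right) = 76 - \left(\left(\left(-97\right) \frac{1}{110} + 23 \left(- \frac{1}{93}\right)\right) - \left(-58\right) \frac{1}{187}\right) = 76 - \left(\left(- \frac{97}{110} - \frac{23}{93}\right) - - \frac{58}{187}\right) = 76 - \left(- \frac{11551}{10230} + \frac{58}{187}\right) = 76 - - \frac{142427}{173910} = 76 + \frac{142427}{173910} = \frac{13359587}{173910}$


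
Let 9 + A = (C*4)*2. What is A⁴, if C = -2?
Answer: 390625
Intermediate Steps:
A = -25 (A = -9 - 2*4*2 = -9 - 8*2 = -9 - 16 = -25)
A⁴ = (-25)⁴ = 390625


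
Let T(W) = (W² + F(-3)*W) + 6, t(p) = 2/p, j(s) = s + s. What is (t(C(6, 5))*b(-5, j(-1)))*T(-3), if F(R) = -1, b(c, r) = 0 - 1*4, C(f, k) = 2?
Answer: -72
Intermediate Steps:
j(s) = 2*s
b(c, r) = -4 (b(c, r) = 0 - 4 = -4)
T(W) = 6 + W² - W (T(W) = (W² - W) + 6 = 6 + W² - W)
(t(C(6, 5))*b(-5, j(-1)))*T(-3) = ((2/2)*(-4))*(6 + (-3)² - 1*(-3)) = ((2*(½))*(-4))*(6 + 9 + 3) = (1*(-4))*18 = -4*18 = -72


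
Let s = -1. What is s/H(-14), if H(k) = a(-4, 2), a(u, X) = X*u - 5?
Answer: 1/13 ≈ 0.076923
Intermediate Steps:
a(u, X) = -5 + X*u
H(k) = -13 (H(k) = -5 + 2*(-4) = -5 - 8 = -13)
s/H(-14) = -1/(-13) = -1*(-1/13) = 1/13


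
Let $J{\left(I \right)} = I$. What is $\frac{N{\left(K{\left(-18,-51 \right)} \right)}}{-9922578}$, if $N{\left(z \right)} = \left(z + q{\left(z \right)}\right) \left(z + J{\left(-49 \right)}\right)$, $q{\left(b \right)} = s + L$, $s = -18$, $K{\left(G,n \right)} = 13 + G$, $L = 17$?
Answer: $- \frac{54}{1653763} \approx -3.2653 \cdot 10^{-5}$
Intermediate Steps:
$q{\left(b \right)} = -1$ ($q{\left(b \right)} = -18 + 17 = -1$)
$N{\left(z \right)} = \left(-1 + z\right) \left(-49 + z\right)$ ($N{\left(z \right)} = \left(z - 1\right) \left(z - 49\right) = \left(-1 + z\right) \left(-49 + z\right)$)
$\frac{N{\left(K{\left(-18,-51 \right)} \right)}}{-9922578} = \frac{49 + \left(13 - 18\right)^{2} - 50 \left(13 - 18\right)}{-9922578} = \left(49 + \left(-5\right)^{2} - -250\right) \left(- \frac{1}{9922578}\right) = \left(49 + 25 + 250\right) \left(- \frac{1}{9922578}\right) = 324 \left(- \frac{1}{9922578}\right) = - \frac{54}{1653763}$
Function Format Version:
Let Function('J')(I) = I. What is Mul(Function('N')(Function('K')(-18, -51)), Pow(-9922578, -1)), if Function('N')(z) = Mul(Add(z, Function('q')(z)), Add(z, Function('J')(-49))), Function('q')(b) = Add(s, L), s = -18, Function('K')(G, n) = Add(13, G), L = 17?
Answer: Rational(-54, 1653763) ≈ -3.2653e-5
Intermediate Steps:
Function('q')(b) = -1 (Function('q')(b) = Add(-18, 17) = -1)
Function('N')(z) = Mul(Add(-1, z), Add(-49, z)) (Function('N')(z) = Mul(Add(z, -1), Add(z, -49)) = Mul(Add(-1, z), Add(-49, z)))
Mul(Function('N')(Function('K')(-18, -51)), Pow(-9922578, -1)) = Mul(Add(49, Pow(Add(13, -18), 2), Mul(-50, Add(13, -18))), Pow(-9922578, -1)) = Mul(Add(49, Pow(-5, 2), Mul(-50, -5)), Rational(-1, 9922578)) = Mul(Add(49, 25, 250), Rational(-1, 9922578)) = Mul(324, Rational(-1, 9922578)) = Rational(-54, 1653763)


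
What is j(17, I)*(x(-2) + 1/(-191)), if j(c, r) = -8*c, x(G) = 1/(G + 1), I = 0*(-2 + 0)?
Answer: 26112/191 ≈ 136.71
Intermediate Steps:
I = 0 (I = 0*(-2) = 0)
x(G) = 1/(1 + G)
j(17, I)*(x(-2) + 1/(-191)) = (-8*17)*(1/(1 - 2) + 1/(-191)) = -136*(1/(-1) - 1/191) = -136*(-1 - 1/191) = -136*(-192/191) = 26112/191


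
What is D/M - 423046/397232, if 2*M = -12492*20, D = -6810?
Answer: -208923985/206759256 ≈ -1.0105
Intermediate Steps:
M = -124920 (M = (-12492*20)/2 = (½)*(-249840) = -124920)
D/M - 423046/397232 = -6810/(-124920) - 423046/397232 = -6810*(-1/124920) - 423046*1/397232 = 227/4164 - 211523/198616 = -208923985/206759256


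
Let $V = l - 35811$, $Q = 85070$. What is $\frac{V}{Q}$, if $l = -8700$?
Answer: $- \frac{44511}{85070} \approx -0.52323$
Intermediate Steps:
$V = -44511$ ($V = -8700 - 35811 = -44511$)
$\frac{V}{Q} = - \frac{44511}{85070}$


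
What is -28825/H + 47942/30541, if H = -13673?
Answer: 1535855291/417587093 ≈ 3.6779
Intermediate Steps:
-28825/H + 47942/30541 = -28825/(-13673) + 47942/30541 = -28825*(-1/13673) + 47942*(1/30541) = 28825/13673 + 47942/30541 = 1535855291/417587093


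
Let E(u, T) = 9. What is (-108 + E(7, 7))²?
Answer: 9801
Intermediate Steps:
(-108 + E(7, 7))² = (-108 + 9)² = (-99)² = 9801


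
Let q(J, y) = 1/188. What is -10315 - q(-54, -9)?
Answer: -1939221/188 ≈ -10315.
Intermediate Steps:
q(J, y) = 1/188
-10315 - q(-54, -9) = -10315 - 1*1/188 = -10315 - 1/188 = -1939221/188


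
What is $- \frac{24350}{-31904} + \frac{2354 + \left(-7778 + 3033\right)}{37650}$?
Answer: $\frac{70041253}{100098800} \approx 0.69972$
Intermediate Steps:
$- \frac{24350}{-31904} + \frac{2354 + \left(-7778 + 3033\right)}{37650} = \left(-24350\right) \left(- \frac{1}{31904}\right) + \left(2354 - 4745\right) \frac{1}{37650} = \frac{12175}{15952} - \frac{797}{12550} = \frac{70041253}{100098800}$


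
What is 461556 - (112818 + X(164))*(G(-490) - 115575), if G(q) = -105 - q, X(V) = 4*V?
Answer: 13071531616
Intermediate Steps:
461556 - (112818 + X(164))*(G(-490) - 115575) = 461556 - (112818 + 4*164)*((-105 - 1*(-490)) - 115575) = 461556 - (112818 + 656)*((-105 + 490) - 115575) = 461556 - 113474*(385 - 115575) = 461556 - 113474*(-115190) = 461556 - 1*(-13071070060) = 461556 + 13071070060 = 13071531616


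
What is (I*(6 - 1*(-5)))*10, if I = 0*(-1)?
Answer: 0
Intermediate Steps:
I = 0
(I*(6 - 1*(-5)))*10 = (0*(6 - 1*(-5)))*10 = (0*(6 + 5))*10 = (0*11)*10 = 0*10 = 0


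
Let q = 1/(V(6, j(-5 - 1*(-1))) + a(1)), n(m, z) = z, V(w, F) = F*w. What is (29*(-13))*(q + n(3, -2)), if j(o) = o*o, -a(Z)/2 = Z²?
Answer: 70499/94 ≈ 749.99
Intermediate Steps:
a(Z) = -2*Z²
j(o) = o²
q = 1/94 (q = 1/((-5 - 1*(-1))²*6 - 2*1²) = 1/((-5 + 1)²*6 - 2*1) = 1/((-4)²*6 - 2) = 1/(16*6 - 2) = 1/(96 - 2) = 1/94 ≈ 0.010638)
(29*(-13))*(q + n(3, -2)) = (29*(-13))*(1/94 - 2) = -377*(-187/94) = 70499/94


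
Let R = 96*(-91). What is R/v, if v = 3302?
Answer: -336/127 ≈ -2.6457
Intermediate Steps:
R = -8736
R/v = -8736/3302 = -8736*1/3302 = -336/127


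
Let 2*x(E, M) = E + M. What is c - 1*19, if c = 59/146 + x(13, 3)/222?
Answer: -300781/16206 ≈ -18.560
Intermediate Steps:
x(E, M) = E/2 + M/2 (x(E, M) = (E + M)/2 = E/2 + M/2)
c = 7133/16206 (c = 59/146 + ((½)*13 + (½)*3)/222 = 59*(1/146) + (13/2 + 3/2)*(1/222) = 59/146 + 8*(1/222) = 59/146 + 4/111 = 7133/16206 ≈ 0.44015)
c - 1*19 = 7133/16206 - 1*19 = 7133/16206 - 19 = -300781/16206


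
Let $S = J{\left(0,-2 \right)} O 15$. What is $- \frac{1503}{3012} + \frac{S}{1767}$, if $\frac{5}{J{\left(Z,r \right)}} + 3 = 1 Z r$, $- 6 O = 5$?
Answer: $- \frac{2593051}{5322204} \approx -0.48721$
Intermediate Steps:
$O = - \frac{5}{6}$ ($O = \left(- \frac{1}{6}\right) 5 = - \frac{5}{6} \approx -0.83333$)
$J{\left(Z,r \right)} = \frac{5}{-3 + Z r}$ ($J{\left(Z,r \right)} = \frac{5}{-3 + 1 Z r} = \frac{5}{-3 + Z r}$)
$S = \frac{125}{6}$ ($S = \frac{5}{-3 + 0 \left(-2\right)} \left(- \frac{5}{6}\right) 15 = \frac{5}{-3 + 0} \left(- \frac{5}{6}\right) 15 = \frac{5}{-3} \left(- \frac{5}{6}\right) 15 = 5 \left(- \frac{1}{3}\right) \left(- \frac{5}{6}\right) 15 = \left(- \frac{5}{3}\right) \left(- \frac{5}{6}\right) 15 = \frac{25}{18} \cdot 15 = \frac{125}{6} \approx 20.833$)
$- \frac{1503}{3012} + \frac{S}{1767} = - \frac{1503}{3012} + \frac{125}{6 \cdot 1767} = \left(-1503\right) \frac{1}{3012} + \frac{125}{6} \cdot \frac{1}{1767} = - \frac{501}{1004} + \frac{125}{10602} = - \frac{2593051}{5322204}$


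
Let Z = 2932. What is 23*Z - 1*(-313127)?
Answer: 380563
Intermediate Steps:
23*Z - 1*(-313127) = 23*2932 - 1*(-313127) = 67436 + 313127 = 380563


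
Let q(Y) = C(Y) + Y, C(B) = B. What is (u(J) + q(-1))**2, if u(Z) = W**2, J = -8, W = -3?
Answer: 49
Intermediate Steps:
q(Y) = 2*Y (q(Y) = Y + Y = 2*Y)
u(Z) = 9 (u(Z) = (-3)**2 = 9)
(u(J) + q(-1))**2 = (9 + 2*(-1))**2 = (9 - 2)**2 = 7**2 = 49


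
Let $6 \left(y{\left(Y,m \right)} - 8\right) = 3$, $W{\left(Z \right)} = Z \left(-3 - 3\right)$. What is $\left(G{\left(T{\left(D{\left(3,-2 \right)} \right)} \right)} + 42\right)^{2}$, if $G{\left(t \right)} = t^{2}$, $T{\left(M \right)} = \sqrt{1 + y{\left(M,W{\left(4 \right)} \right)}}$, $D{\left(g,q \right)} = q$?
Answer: $\frac{10609}{4} \approx 2652.3$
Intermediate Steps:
$W{\left(Z \right)} = - 6 Z$ ($W{\left(Z \right)} = Z \left(-6\right) = - 6 Z$)
$y{\left(Y,m \right)} = \frac{17}{2}$ ($y{\left(Y,m \right)} = 8 + \frac{1}{6} \cdot 3 = 8 + \frac{1}{2} = \frac{17}{2}$)
$T{\left(M \right)} = \frac{\sqrt{38}}{2}$ ($T{\left(M \right)} = \sqrt{1 + \frac{17}{2}} = \sqrt{\frac{19}{2}} = \frac{\sqrt{38}}{2}$)
$\left(G{\left(T{\left(D{\left(3,-2 \right)} \right)} \right)} + 42\right)^{2} = \left(\left(\frac{\sqrt{38}}{2}\right)^{2} + 42\right)^{2} = \left(\frac{19}{2} + 42\right)^{2} = \left(\frac{103}{2}\right)^{2} = \frac{10609}{4}$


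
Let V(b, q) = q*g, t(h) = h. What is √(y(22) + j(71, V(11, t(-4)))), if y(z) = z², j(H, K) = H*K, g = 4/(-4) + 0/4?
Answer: 16*√3 ≈ 27.713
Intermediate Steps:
g = -1 (g = 4*(-¼) + 0*(¼) = -1 + 0 = -1)
V(b, q) = -q (V(b, q) = q*(-1) = -q)
√(y(22) + j(71, V(11, t(-4)))) = √(22² + 71*(-1*(-4))) = √(484 + 71*4) = √(484 + 284) = √768 = 16*√3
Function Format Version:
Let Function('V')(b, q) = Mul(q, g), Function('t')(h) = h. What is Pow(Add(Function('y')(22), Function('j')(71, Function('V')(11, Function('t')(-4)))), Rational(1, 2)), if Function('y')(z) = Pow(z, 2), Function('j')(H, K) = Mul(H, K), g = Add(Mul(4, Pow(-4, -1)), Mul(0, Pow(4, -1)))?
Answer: Mul(16, Pow(3, Rational(1, 2))) ≈ 27.713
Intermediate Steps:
g = -1 (g = Add(Mul(4, Rational(-1, 4)), Mul(0, Rational(1, 4))) = Add(-1, 0) = -1)
Function('V')(b, q) = Mul(-1, q) (Function('V')(b, q) = Mul(q, -1) = Mul(-1, q))
Pow(Add(Function('y')(22), Function('j')(71, Function('V')(11, Function('t')(-4)))), Rational(1, 2)) = Pow(Add(Pow(22, 2), Mul(71, Mul(-1, -4))), Rational(1, 2)) = Pow(Add(484, Mul(71, 4)), Rational(1, 2)) = Pow(Add(484, 284), Rational(1, 2)) = Pow(768, Rational(1, 2)) = Mul(16, Pow(3, Rational(1, 2)))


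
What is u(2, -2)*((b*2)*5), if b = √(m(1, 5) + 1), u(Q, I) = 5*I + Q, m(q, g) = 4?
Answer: -80*√5 ≈ -178.89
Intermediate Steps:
u(Q, I) = Q + 5*I
b = √5 (b = √(4 + 1) = √5 ≈ 2.2361)
u(2, -2)*((b*2)*5) = (2 + 5*(-2))*((√5*2)*5) = (2 - 10)*((2*√5)*5) = -80*√5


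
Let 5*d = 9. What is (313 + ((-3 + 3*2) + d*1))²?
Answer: 2524921/25 ≈ 1.0100e+5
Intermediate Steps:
d = 9/5 (d = (⅕)*9 = 9/5 ≈ 1.8000)
(313 + ((-3 + 3*2) + d*1))² = (313 + ((-3 + 3*2) + (9/5)*1))² = (313 + ((-3 + 6) + 9/5))² = (313 + (3 + 9/5))² = (313 + 24/5)² = (1589/5)² = 2524921/25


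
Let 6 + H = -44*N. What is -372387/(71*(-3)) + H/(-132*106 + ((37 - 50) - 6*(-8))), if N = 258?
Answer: 1733274871/990947 ≈ 1749.1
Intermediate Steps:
H = -11358 (H = -6 - 44*258 = -6 - 11352 = -11358)
-372387/(71*(-3)) + H/(-132*106 + ((37 - 50) - 6*(-8))) = -372387/(71*(-3)) - 11358/(-132*106 + ((37 - 50) - 6*(-8))) = -372387/(-213) - 11358/(-13992 + (-13 + 48)) = -372387*(-1/213) - 11358/(-13992 + 35) = 124129/71 - 11358/(-13957) = 124129/71 - 11358*(-1/13957) = 124129/71 + 11358/13957 = 1733274871/990947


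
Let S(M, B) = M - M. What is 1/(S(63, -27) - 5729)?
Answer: -1/5729 ≈ -0.00017455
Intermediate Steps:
S(M, B) = 0
1/(S(63, -27) - 5729) = 1/(0 - 5729) = 1/(-5729) = -1/5729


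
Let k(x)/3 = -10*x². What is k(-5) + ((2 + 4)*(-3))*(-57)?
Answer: 276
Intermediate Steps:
k(x) = -30*x² (k(x) = 3*(-10*x²) = -30*x²)
k(-5) + ((2 + 4)*(-3))*(-57) = -30*(-5)² + ((2 + 4)*(-3))*(-57) = -30*25 + (6*(-3))*(-57) = -750 - 18*(-57) = -750 + 1026 = 276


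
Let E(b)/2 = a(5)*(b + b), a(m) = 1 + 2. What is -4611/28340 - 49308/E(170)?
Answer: -11723293/481780 ≈ -24.333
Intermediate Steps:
a(m) = 3
E(b) = 12*b (E(b) = 2*(3*(b + b)) = 2*(3*(2*b)) = 2*(6*b) = 12*b)
-4611/28340 - 49308/E(170) = -4611/28340 - 49308/(12*170) = -4611*1/28340 - 49308/2040 = -4611/28340 - 49308*1/2040 = -4611/28340 - 4109/170 = -11723293/481780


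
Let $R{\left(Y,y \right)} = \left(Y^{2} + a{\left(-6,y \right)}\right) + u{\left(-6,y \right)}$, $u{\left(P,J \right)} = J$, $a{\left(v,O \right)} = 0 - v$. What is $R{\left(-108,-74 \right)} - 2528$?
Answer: $9068$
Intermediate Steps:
$a{\left(v,O \right)} = - v$
$R{\left(Y,y \right)} = 6 + y + Y^{2}$ ($R{\left(Y,y \right)} = \left(Y^{2} - -6\right) + y = \left(Y^{2} + 6\right) + y = \left(6 + Y^{2}\right) + y = 6 + y + Y^{2}$)
$R{\left(-108,-74 \right)} - 2528 = \left(6 - 74 + \left(-108\right)^{2}\right) - 2528 = \left(6 - 74 + 11664\right) - 2528 = 11596 - 2528 = 9068$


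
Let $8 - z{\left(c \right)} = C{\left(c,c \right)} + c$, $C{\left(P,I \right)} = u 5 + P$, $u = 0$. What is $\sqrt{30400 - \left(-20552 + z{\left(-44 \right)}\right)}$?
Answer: $2 \sqrt{12714} \approx 225.51$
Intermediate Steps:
$C{\left(P,I \right)} = P$ ($C{\left(P,I \right)} = 0 \cdot 5 + P = 0 + P = P$)
$z{\left(c \right)} = 8 - 2 c$ ($z{\left(c \right)} = 8 - \left(c + c\right) = 8 - 2 c$)
$\sqrt{30400 - \left(-20552 + z{\left(-44 \right)}\right)} = \sqrt{30400 + \left(20552 - \left(8 - -88\right)\right)} = \sqrt{30400 + \left(20552 - \left(8 + 88\right)\right)} = \sqrt{30400 + \left(20552 - 96\right)} = \sqrt{30400 + 20456} = \sqrt{50856} = 2 \sqrt{12714}$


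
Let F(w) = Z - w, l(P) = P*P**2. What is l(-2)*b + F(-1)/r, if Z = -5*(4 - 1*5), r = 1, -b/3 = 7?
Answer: 174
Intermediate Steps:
b = -21 (b = -3*7 = -21)
l(P) = P**3
Z = 5 (Z = -5*(4 - 5) = -5*(-1) = 5)
F(w) = 5 - w
l(-2)*b + F(-1)/r = (-2)**3*(-21) + (5 - 1*(-1))/1 = -8*(-21) + (5 + 1)*1 = 168 + 6*1 = 168 + 6 = 174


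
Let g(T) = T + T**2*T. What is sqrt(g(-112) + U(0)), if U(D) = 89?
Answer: I*sqrt(1404951) ≈ 1185.3*I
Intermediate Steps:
g(T) = T + T**3
sqrt(g(-112) + U(0)) = sqrt((-112 + (-112)**3) + 89) = sqrt((-112 - 1404928) + 89) = sqrt(-1405040 + 89) = sqrt(-1404951) = I*sqrt(1404951)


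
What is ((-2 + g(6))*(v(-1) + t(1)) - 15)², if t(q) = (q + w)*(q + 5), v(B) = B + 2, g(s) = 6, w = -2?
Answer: 1225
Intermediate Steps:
v(B) = 2 + B
t(q) = (-2 + q)*(5 + q) (t(q) = (q - 2)*(q + 5) = (-2 + q)*(5 + q))
((-2 + g(6))*(v(-1) + t(1)) - 15)² = ((-2 + 6)*((2 - 1) + (-10 + 1² + 3*1)) - 15)² = (4*(1 + (-10 + 1 + 3)) - 15)² = (4*(1 - 6) - 15)² = (4*(-5) - 15)² = (-20 - 15)² = (-35)² = 1225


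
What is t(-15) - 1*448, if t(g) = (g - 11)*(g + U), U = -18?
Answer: 410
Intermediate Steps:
t(g) = (-18 + g)*(-11 + g) (t(g) = (g - 11)*(g - 18) = (-11 + g)*(-18 + g) = (-18 + g)*(-11 + g))
t(-15) - 1*448 = (198 + (-15)**2 - 29*(-15)) - 1*448 = (198 + 225 + 435) - 448 = 858 - 448 = 410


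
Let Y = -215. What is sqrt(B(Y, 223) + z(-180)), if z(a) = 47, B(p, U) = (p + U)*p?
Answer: I*sqrt(1673) ≈ 40.902*I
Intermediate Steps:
B(p, U) = p*(U + p) (B(p, U) = (U + p)*p = p*(U + p))
sqrt(B(Y, 223) + z(-180)) = sqrt(-215*(223 - 215) + 47) = sqrt(-215*8 + 47) = sqrt(-1720 + 47) = sqrt(-1673) = I*sqrt(1673)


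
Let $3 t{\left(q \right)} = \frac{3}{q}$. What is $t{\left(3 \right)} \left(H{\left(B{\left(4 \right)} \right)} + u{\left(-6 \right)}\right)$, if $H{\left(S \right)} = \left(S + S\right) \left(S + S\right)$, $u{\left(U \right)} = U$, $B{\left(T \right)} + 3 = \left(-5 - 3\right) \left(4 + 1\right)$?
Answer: $\frac{7390}{3} \approx 2463.3$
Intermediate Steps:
$B{\left(T \right)} = -43$ ($B{\left(T \right)} = -3 + \left(-5 - 3\right) \left(4 + 1\right) = -3 - 40 = -43$)
$t{\left(q \right)} = \frac{1}{q}$ ($t{\left(q \right)} = \frac{3 \frac{1}{q}}{3} = \frac{1}{q}$)
$H{\left(S \right)} = 4 S^{2}$ ($H{\left(S \right)} = 2 S 2 S = 4 S^{2}$)
$t{\left(3 \right)} \left(H{\left(B{\left(4 \right)} \right)} + u{\left(-6 \right)}\right) = \frac{4 \left(-43\right)^{2} - 6}{3} = \frac{4 \cdot 1849 - 6}{3} = \frac{7396 - 6}{3} = \frac{1}{3} \cdot 7390 = \frac{7390}{3}$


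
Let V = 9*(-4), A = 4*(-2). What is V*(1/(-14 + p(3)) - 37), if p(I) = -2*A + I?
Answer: 6624/5 ≈ 1324.8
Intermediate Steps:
A = -8
p(I) = 16 + I (p(I) = -2*(-8) + I = 16 + I)
V = -36
V*(1/(-14 + p(3)) - 37) = -36*(1/(-14 + (16 + 3)) - 37) = -36*(1/(-14 + 19) - 37) = -36*(1/5 - 37) = -36*(-184/5) = 6624/5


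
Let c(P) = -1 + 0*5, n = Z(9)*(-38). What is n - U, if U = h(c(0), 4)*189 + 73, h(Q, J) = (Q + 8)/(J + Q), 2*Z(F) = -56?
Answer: 550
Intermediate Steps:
Z(F) = -28 (Z(F) = (½)*(-56) = -28)
n = 1064 (n = -28*(-38) = 1064)
c(P) = -1 (c(P) = -1 + 0 = -1)
h(Q, J) = (8 + Q)/(J + Q)
U = 514 (U = ((8 - 1)/(4 - 1))*189 + 73 = (7/3)*189 + 73 = 441 + 73 = 514)
n - U = 1064 - 1*514 = 1064 - 514 = 550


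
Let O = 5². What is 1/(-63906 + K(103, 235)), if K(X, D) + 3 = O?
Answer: -1/63884 ≈ -1.5653e-5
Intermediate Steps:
O = 25
K(X, D) = 22 (K(X, D) = -3 + 25 = 22)
1/(-63906 + K(103, 235)) = 1/(-63906 + 22) = 1/(-63884) = -1/63884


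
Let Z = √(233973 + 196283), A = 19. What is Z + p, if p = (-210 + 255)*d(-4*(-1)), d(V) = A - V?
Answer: 675 + 4*√26891 ≈ 1330.9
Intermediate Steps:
d(V) = 19 - V
Z = 4*√26891 (Z = √430256 = 4*√26891 ≈ 655.94)
p = 675 (p = (-210 + 255)*(19 - (-4)*(-1)) = 45*(19 - 1*4) = 45*(19 - 4) = 45*15 = 675)
Z + p = 4*√26891 + 675 = 675 + 4*√26891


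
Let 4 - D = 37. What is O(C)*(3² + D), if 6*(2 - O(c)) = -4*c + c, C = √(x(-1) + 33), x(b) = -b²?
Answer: -48 - 48*√2 ≈ -115.88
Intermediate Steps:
D = -33 (D = 4 - 1*37 = 4 - 37 = -33)
C = 4*√2 (C = √(-1*(-1)² + 33) = √(-1*1 + 33) = √(-1 + 33) = √32 = 4*√2 ≈ 5.6569)
O(c) = 2 + c/2 (O(c) = 2 - (-4*c + c)/6 = 2 - (-1)*c/2 = 2 + c/2)
O(C)*(3² + D) = (2 + (4*√2)/2)*(3² - 33) = (2 + 2*√2)*(9 - 33) = (2 + 2*√2)*(-24) = -48 - 48*√2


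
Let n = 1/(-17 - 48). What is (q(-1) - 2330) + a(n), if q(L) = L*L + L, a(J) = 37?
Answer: -2293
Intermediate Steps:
n = -1/65 (n = 1/(-65) = -1/65 ≈ -0.015385)
q(L) = L + L² (q(L) = L² + L = L + L²)
(q(-1) - 2330) + a(n) = (-(1 - 1) - 2330) + 37 = (-1*0 - 2330) + 37 = (0 - 2330) + 37 = -2330 + 37 = -2293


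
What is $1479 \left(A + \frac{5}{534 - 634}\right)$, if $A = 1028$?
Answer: $\frac{30406761}{20} \approx 1.5203 \cdot 10^{6}$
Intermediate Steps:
$1479 \left(A + \frac{5}{534 - 634}\right) = 1479 \left(1028 + \frac{5}{534 - 634}\right) = 1479 \left(1028 + \frac{5}{-100}\right) = 1479 \left(1028 + 5 \left(- \frac{1}{100}\right)\right) = 1479 \left(1028 - \frac{1}{20}\right) = 1479 \cdot \frac{20559}{20} = \frac{30406761}{20}$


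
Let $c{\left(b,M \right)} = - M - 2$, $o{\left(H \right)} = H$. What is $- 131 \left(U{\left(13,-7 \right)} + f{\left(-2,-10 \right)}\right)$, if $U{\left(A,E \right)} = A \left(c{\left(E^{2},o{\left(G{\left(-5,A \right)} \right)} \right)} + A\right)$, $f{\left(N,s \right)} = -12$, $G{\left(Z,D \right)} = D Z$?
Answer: $-127856$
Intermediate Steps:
$c{\left(b,M \right)} = -2 - M$
$U{\left(A,E \right)} = A \left(-2 + 6 A\right)$ ($U{\left(A,E \right)} = A \left(\left(-2 - A \left(-5\right)\right) + A\right) = A \left(\left(-2 - - 5 A\right) + A\right) = A \left(\left(-2 + 5 A\right) + A\right) = A \left(-2 + 6 A\right)$)
$- 131 \left(U{\left(13,-7 \right)} + f{\left(-2,-10 \right)}\right) = - 131 \left(2 \cdot 13 \left(-1 + 3 \cdot 13\right) - 12\right) = - 131 \left(2 \cdot 13 \left(-1 + 39\right) - 12\right) = - 131 \left(2 \cdot 13 \cdot 38 - 12\right) = - 131 \left(988 - 12\right) = \left(-131\right) 976 = -127856$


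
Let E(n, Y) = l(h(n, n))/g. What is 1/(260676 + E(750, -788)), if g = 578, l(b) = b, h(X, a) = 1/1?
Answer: 578/150670729 ≈ 3.8362e-6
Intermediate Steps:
h(X, a) = 1
E(n, Y) = 1/578
1/(260676 + E(750, -788)) = 1/(260676 + 1/578) = 1/(150670729/578) = 578/150670729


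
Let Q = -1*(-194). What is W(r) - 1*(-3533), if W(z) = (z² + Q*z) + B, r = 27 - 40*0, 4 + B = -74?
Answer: 9422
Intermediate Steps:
B = -78 (B = -4 - 74 = -78)
Q = 194
r = 27 (r = 27 + 0 = 27)
W(z) = -78 + z² + 194*z (W(z) = (z² + 194*z) - 78 = -78 + z² + 194*z)
W(r) - 1*(-3533) = (-78 + 27² + 194*27) - 1*(-3533) = (-78 + 729 + 5238) + 3533 = 5889 + 3533 = 9422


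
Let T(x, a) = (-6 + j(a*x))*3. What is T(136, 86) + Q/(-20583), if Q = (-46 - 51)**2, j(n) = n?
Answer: 721836401/20583 ≈ 35070.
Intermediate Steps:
T(x, a) = -18 + 3*a*x (T(x, a) = (-6 + a*x)*3 = -18 + 3*a*x)
Q = 9409 (Q = (-97)**2 = 9409)
T(136, 86) + Q/(-20583) = (-18 + 3*86*136) + 9409/(-20583) = (-18 + 35088) + 9409*(-1/20583) = 35070 - 9409/20583 = 721836401/20583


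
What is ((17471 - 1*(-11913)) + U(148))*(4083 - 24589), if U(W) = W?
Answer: -605583192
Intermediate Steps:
((17471 - 1*(-11913)) + U(148))*(4083 - 24589) = ((17471 - 1*(-11913)) + 148)*(4083 - 24589) = ((17471 + 11913) + 148)*(-20506) = (29384 + 148)*(-20506) = 29532*(-20506) = -605583192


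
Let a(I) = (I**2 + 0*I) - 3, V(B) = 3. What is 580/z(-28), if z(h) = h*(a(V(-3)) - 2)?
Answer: -145/28 ≈ -5.1786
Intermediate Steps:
a(I) = -3 + I**2 (a(I) = (I**2 + 0) - 3 = I**2 - 3 = -3 + I**2)
z(h) = 4*h (z(h) = h*((-3 + 3**2) - 2) = h*((-3 + 9) - 2) = h*(6 - 2) = h*4 = 4*h)
580/z(-28) = 580/((4*(-28))) = 580/(-112) = 580*(-1/112) = -145/28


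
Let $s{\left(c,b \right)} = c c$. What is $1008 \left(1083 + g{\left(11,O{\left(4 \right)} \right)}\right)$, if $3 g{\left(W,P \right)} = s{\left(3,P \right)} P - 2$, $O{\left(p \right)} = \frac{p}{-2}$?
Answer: $1084944$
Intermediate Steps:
$O{\left(p \right)} = - \frac{p}{2}$ ($O{\left(p \right)} = p \left(- \frac{1}{2}\right) = - \frac{p}{2}$)
$s{\left(c,b \right)} = c^{2}$
$g{\left(W,P \right)} = - \frac{2}{3} + 3 P$ ($g{\left(W,P \right)} = \frac{3^{2} P - 2}{3} = \frac{9 P - 2}{3} = \frac{-2 + 9 P}{3} = - \frac{2}{3} + 3 P$)
$1008 \left(1083 + g{\left(11,O{\left(4 \right)} \right)}\right) = 1008 \left(1083 + \left(- \frac{2}{3} + 3 \left(\left(- \frac{1}{2}\right) 4\right)\right)\right) = 1008 \left(1083 + \left(- \frac{2}{3} + 3 \left(-2\right)\right)\right) = 1008 \left(1083 - \frac{20}{3}\right) = 1008 \cdot \frac{3229}{3} = 1084944$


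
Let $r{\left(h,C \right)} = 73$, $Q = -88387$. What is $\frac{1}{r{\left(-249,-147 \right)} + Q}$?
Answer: $- \frac{1}{88314} \approx -1.1323 \cdot 10^{-5}$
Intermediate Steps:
$\frac{1}{r{\left(-249,-147 \right)} + Q} = \frac{1}{73 - 88387} = \frac{1}{-88314} = - \frac{1}{88314}$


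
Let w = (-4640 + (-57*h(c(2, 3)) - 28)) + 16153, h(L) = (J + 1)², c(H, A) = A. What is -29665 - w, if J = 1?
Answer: -40922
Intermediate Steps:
h(L) = 4 (h(L) = (1 + 1)² = 2² = 4)
w = 11257 (w = (-4640 + (-57*4 - 28)) + 16153 = (-4640 + (-228 - 28)) + 16153 = (-4640 - 256) + 16153 = -4896 + 16153 = 11257)
-29665 - w = -29665 - 1*11257 = -29665 - 11257 = -40922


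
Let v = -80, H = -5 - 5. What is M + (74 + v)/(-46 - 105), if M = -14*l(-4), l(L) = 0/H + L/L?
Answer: -2108/151 ≈ -13.960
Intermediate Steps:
H = -10
l(L) = 1 (l(L) = 0/(-10) + L/L = 0*(-1/10) + 1 = 0 + 1 = 1)
M = -14 (M = -14*1 = -14)
M + (74 + v)/(-46 - 105) = -14 + (74 - 80)/(-46 - 105) = -14 - 6/(-151) = -14 - 6*(-1/151) = -14 + 6/151 = -2108/151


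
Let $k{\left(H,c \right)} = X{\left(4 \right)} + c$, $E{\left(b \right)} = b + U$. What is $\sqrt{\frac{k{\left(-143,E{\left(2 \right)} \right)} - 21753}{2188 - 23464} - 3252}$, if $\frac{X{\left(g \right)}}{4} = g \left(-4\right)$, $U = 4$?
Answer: $\frac{i \sqrt{40878134931}}{3546} \approx 57.017 i$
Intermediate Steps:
$X{\left(g \right)} = - 16 g$ ($X{\left(g \right)} = 4 g \left(-4\right) = 4 \left(- 4 g\right) = - 16 g$)
$E{\left(b \right)} = 4 + b$ ($E{\left(b \right)} = b + 4 = 4 + b$)
$k{\left(H,c \right)} = -64 + c$ ($k{\left(H,c \right)} = \left(-16\right) 4 + c = -64 + c$)
$\sqrt{\frac{k{\left(-143,E{\left(2 \right)} \right)} - 21753}{2188 - 23464} - 3252} = \sqrt{\frac{\left(-64 + \left(4 + 2\right)\right) - 21753}{2188 - 23464} - 3252} = \sqrt{\frac{\left(-64 + 6\right) - 21753}{-21276} - 3252} = \sqrt{\left(-58 - 21753\right) \left(- \frac{1}{21276}\right) - 3252} = \sqrt{\left(-21811\right) \left(- \frac{1}{21276}\right) - 3252} = \sqrt{\frac{21811}{21276} - 3252} = \sqrt{- \frac{69167741}{21276}} = \frac{i \sqrt{40878134931}}{3546}$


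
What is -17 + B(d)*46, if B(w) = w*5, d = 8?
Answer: 1823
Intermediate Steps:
B(w) = 5*w
-17 + B(d)*46 = -17 + (5*8)*46 = -17 + 40*46 = -17 + 1840 = 1823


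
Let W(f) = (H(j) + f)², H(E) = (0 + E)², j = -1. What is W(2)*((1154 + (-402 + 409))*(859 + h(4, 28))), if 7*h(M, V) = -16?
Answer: 62662653/7 ≈ 8.9518e+6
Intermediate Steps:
h(M, V) = -16/7 (h(M, V) = (⅐)*(-16) = -16/7)
H(E) = E²
W(f) = (1 + f)² (W(f) = ((-1)² + f)² = (1 + f)²)
W(2)*((1154 + (-402 + 409))*(859 + h(4, 28))) = (1 + 2)²*((1154 + (-402 + 409))*(859 - 16/7)) = 3²*((1154 + 7)*(5997/7)) = 9*(1161*(5997/7)) = 9*(6962517/7) = 62662653/7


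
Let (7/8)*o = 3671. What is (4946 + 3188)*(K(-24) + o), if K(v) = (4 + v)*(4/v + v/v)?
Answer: 101970148/3 ≈ 3.3990e+7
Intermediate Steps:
o = 29368/7 (o = (8/7)*3671 = 29368/7 ≈ 4195.4)
K(v) = (1 + 4/v)*(4 + v) (K(v) = (4 + v)*(4/v + 1) = (4 + v)*(1 + 4/v) = (1 + 4/v)*(4 + v))
(4946 + 3188)*(K(-24) + o) = (4946 + 3188)*((4 - 24)**2/(-24) + 29368/7) = 8134*(-1/24*(-20)**2 + 29368/7) = 8134*(-1/24*400 + 29368/7) = 8134*(-50/3 + 29368/7) = 8134*(87754/21) = 101970148/3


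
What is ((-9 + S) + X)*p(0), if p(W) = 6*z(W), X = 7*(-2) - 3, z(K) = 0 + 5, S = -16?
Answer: -1260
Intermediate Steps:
z(K) = 5
X = -17 (X = -14 - 3 = -17)
p(W) = 30 (p(W) = 6*5 = 30)
((-9 + S) + X)*p(0) = ((-9 - 16) - 17)*30 = (-25 - 17)*30 = -42*30 = -1260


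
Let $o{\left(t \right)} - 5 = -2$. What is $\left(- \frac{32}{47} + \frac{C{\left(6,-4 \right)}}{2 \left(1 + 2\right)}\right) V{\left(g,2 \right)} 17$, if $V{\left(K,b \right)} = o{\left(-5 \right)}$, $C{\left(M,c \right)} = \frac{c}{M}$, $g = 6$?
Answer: $- \frac{5695}{141} \approx -40.39$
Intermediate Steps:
$o{\left(t \right)} = 3$ ($o{\left(t \right)} = 5 - 2 = 3$)
$V{\left(K,b \right)} = 3$
$\left(- \frac{32}{47} + \frac{C{\left(6,-4 \right)}}{2 \left(1 + 2\right)}\right) V{\left(g,2 \right)} 17 = \left(- \frac{32}{47} + \frac{\left(-4\right) \frac{1}{6}}{2 \left(1 + 2\right)}\right) 3 \cdot 17 = \left(\left(-32\right) \frac{1}{47} + \frac{\left(-4\right) \frac{1}{6}}{2 \cdot 3}\right) 3 \cdot 17 = \left(- \frac{32}{47} - \frac{2}{3 \cdot 6}\right) 3 \cdot 17 = \left(- \frac{32}{47} - \frac{1}{9}\right) 3 \cdot 17 = \left(- \frac{335}{423}\right) 3 \cdot 17 = \left(- \frac{335}{141}\right) 17 = - \frac{5695}{141}$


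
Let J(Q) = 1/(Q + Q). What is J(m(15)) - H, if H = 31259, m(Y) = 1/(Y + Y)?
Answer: -31244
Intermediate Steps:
m(Y) = 1/(2*Y)
J(Q) = 1/(2*Q)
J(m(15)) - H = 1/(2*(((1/2)/15))) - 1*31259 = 1/(2*(((1/2)*(1/15)))) - 31259 = 1/(2*(1/30)) - 31259 = (1/2)*30 - 31259 = 15 - 31259 = -31244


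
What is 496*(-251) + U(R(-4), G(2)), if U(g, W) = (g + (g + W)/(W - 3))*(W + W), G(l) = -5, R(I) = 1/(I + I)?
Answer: -3984037/32 ≈ -1.2450e+5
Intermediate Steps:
R(I) = 1/(2*I)
U(g, W) = 2*W*(g + (W + g)/(-3 + W)) (U(g, W) = (g + (W + g)/(-3 + W))*(2*W) = 2*W*(g + (W + g)/(-3 + W)))
496*(-251) + U(R(-4), G(2)) = 496*(-251) + 2*(-5)*(-5 - 1/(-4) - 5/(2*(-4)))/(-3 - 5) = -124496 + 2*(-5)*(-5 - (-1)/4 - 5*(-1)/(2*4))/(-8) = -124496 + 2*(-5)*(-1/8)*(-5 - 2*(-1/8) - 5*(-1/8)) = -124496 + 2*(-5)*(-1/8)*(-5 + 1/4 + 5/8) = -124496 + 2*(-5)*(-1/8)*(-33/8) = -124496 - 165/32 = -3984037/32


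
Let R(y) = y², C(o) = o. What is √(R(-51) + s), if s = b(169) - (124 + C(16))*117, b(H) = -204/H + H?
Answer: I*√2300294/13 ≈ 116.67*I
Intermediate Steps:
b(H) = H - 204/H
s = -2739863/169 (s = (169 - 204/169) - (124 + 16)*117 = (169 - 204*1/169) - 140*117 = (169 - 204/169) - 1*16380 = 28357/169 - 16380 = -2739863/169 ≈ -16212.)
√(R(-51) + s) = √((-51)² - 2739863/169) = √(2601 - 2739863/169) = √(-2300294/169) = I*√2300294/13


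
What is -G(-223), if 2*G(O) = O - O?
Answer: 0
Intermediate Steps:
G(O) = 0 (G(O) = (O - O)/2 = (½)*0 = 0)
-G(-223) = -1*0 = 0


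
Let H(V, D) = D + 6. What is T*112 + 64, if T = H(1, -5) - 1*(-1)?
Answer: 288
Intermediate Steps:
H(V, D) = 6 + D
T = 2 (T = (6 - 5) - 1*(-1) = 1 + 1 = 2)
T*112 + 64 = 2*112 + 64 = 224 + 64 = 288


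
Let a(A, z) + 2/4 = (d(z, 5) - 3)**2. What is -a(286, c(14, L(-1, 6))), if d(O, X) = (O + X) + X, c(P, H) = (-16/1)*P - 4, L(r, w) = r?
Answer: -97681/2 ≈ -48841.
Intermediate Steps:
c(P, H) = -4 - 16*P (c(P, H) = (-16*1)*P - 4 = -16*P - 4 = -4 - 16*P)
d(O, X) = O + 2*X
a(A, z) = -1/2 + (7 + z)**2 (a(A, z) = -1/2 + ((z + 2*5) - 3)**2 = -1/2 + ((z + 10) - 3)**2 = -1/2 + ((10 + z) - 3)**2 = -1/2 + (7 + z)**2)
-a(286, c(14, L(-1, 6))) = -(-1/2 + (7 + (-4 - 16*14))**2) = -(-1/2 + (7 + (-4 - 224))**2) = -(-1/2 + (7 - 228)**2) = -(-1/2 + (-221)**2) = -(-1/2 + 48841) = -1*97681/2 = -97681/2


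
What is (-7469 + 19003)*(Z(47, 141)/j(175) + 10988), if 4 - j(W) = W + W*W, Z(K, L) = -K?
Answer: 1951474916665/15398 ≈ 1.2674e+8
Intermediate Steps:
j(W) = 4 - W - W**2 (j(W) = 4 - (W + W*W) = 4 - (W + W**2) = 4 + (-W - W**2) = 4 - W - W**2)
(-7469 + 19003)*(Z(47, 141)/j(175) + 10988) = (-7469 + 19003)*((-1*47)/(4 - 1*175 - 1*175**2) + 10988) = 11534*(-47/(4 - 175 - 1*30625) + 10988) = 11534*(-47/(4 - 175 - 30625) + 10988) = 11534*(-47/(-30796) + 10988) = 11534*(-47*(-1/30796) + 10988) = 11534*(47/30796 + 10988) = 11534*(338386495/30796) = 1951474916665/15398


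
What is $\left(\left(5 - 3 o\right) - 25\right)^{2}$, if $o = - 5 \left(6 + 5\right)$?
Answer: $21025$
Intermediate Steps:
$o = -55$ ($o = \left(-5\right) 11 = -55$)
$\left(\left(5 - 3 o\right) - 25\right)^{2} = \left(\left(5 - -165\right) - 25\right)^{2} = \left(\left(5 + 165\right) - 25\right)^{2} = \left(170 - 25\right)^{2} = 145^{2} = 21025$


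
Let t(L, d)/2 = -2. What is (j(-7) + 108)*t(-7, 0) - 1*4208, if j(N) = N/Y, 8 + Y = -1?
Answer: -41788/9 ≈ -4643.1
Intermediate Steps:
Y = -9 (Y = -8 - 1 = -9)
t(L, d) = -4 (t(L, d) = 2*(-2) = -4)
j(N) = -N/9 (j(N) = N/(-9) = N*(-1/9) = -N/9)
(j(-7) + 108)*t(-7, 0) - 1*4208 = (-1/9*(-7) + 108)*(-4) - 1*4208 = (7/9 + 108)*(-4) - 4208 = (979/9)*(-4) - 4208 = -3916/9 - 4208 = -41788/9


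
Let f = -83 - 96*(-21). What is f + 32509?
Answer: 34442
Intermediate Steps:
f = 1933 (f = -83 + 2016 = 1933)
f + 32509 = 1933 + 32509 = 34442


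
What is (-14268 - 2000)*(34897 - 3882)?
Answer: -504552020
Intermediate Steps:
(-14268 - 2000)*(34897 - 3882) = -16268*31015 = -504552020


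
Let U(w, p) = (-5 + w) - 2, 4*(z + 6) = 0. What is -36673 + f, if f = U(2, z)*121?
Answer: -37278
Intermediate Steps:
z = -6 (z = -6 + (¼)*0 = -6 + 0 = -6)
U(w, p) = -7 + w
f = -605 (f = (-7 + 2)*121 = -5*121 = -605)
-36673 + f = -36673 - 605 = -37278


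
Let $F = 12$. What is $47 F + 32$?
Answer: $596$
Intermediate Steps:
$47 F + 32 = 47 \cdot 12 + 32 = 564 + 32 = 596$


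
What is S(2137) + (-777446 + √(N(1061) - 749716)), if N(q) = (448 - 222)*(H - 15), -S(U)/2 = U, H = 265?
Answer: -781720 + 12*I*√4814 ≈ -7.8172e+5 + 832.6*I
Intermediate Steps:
S(U) = -2*U
N(q) = 56500 (N(q) = (448 - 222)*(265 - 15) = 226*250 = 56500)
S(2137) + (-777446 + √(N(1061) - 749716)) = -2*2137 + (-777446 + √(56500 - 749716)) = -4274 + (-777446 + √(-693216)) = -4274 + (-777446 + 12*I*√4814) = -781720 + 12*I*√4814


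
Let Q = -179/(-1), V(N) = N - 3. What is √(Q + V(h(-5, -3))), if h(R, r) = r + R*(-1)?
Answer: √178 ≈ 13.342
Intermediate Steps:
h(R, r) = r - R
V(N) = -3 + N
Q = 179 (Q = -179*(-1) = 179)
√(Q + V(h(-5, -3))) = √(179 + (-3 + (-3 - 1*(-5)))) = √(179 + (-3 + (-3 + 5))) = √(179 + (-3 + 2)) = √(179 - 1) = √178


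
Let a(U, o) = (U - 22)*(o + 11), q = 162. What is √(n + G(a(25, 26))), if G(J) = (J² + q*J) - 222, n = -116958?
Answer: 21*I*√197 ≈ 294.75*I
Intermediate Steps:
a(U, o) = (-22 + U)*(11 + o)
G(J) = -222 + J² + 162*J (G(J) = (J² + 162*J) - 222 = -222 + J² + 162*J)
√(n + G(a(25, 26))) = √(-116958 + (-222 + (-242 - 22*26 + 11*25 + 25*26)² + 162*(-242 - 22*26 + 11*25 + 25*26))) = √(-116958 + (-222 + (-242 - 572 + 275 + 650)² + 162*(-242 - 572 + 275 + 650))) = √(-116958 + (-222 + 111² + 162*111)) = √(-116958 + (-222 + 12321 + 17982)) = √(-116958 + 30081) = √(-86877) = 21*I*√197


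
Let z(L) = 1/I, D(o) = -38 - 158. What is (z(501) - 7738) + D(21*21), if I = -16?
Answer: -126945/16 ≈ -7934.1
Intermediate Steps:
D(o) = -196
z(L) = -1/16 (z(L) = 1/(-16) = -1/16)
(z(501) - 7738) + D(21*21) = (-1/16 - 7738) - 196 = -123809/16 - 196 = -126945/16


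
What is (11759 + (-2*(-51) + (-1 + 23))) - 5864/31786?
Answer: 188853587/15893 ≈ 11883.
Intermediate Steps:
(11759 + (-2*(-51) + (-1 + 23))) - 5864/31786 = (11759 + (102 + 22)) - 5864*1/31786 = (11759 + 124) - 2932/15893 = 11883 - 2932/15893 = 188853587/15893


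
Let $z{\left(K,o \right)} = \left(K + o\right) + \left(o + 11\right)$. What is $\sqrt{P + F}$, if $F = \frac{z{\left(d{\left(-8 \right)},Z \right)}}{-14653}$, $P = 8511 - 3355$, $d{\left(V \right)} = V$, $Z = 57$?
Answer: $\frac{\sqrt{1107045154403}}{14653} \approx 71.805$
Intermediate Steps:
$z{\left(K,o \right)} = 11 + K + 2 o$ ($z{\left(K,o \right)} = \left(K + o\right) + \left(11 + o\right) = 11 + K + 2 o$)
$P = 5156$ ($P = 8511 - 3355 = 5156$)
$F = - \frac{117}{14653}$ ($F = \frac{11 - 8 + 2 \cdot 57}{-14653} = \left(11 - 8 + 114\right) \left(- \frac{1}{14653}\right) = 117 \left(- \frac{1}{14653}\right) = - \frac{117}{14653} \approx -0.0079847$)
$\sqrt{P + F} = \sqrt{5156 - \frac{117}{14653}} = \sqrt{\frac{75550751}{14653}} = \frac{\sqrt{1107045154403}}{14653}$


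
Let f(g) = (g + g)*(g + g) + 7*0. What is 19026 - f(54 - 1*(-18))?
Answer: -1710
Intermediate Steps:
f(g) = 4*g**2 (f(g) = (2*g)*(2*g) + 0 = 4*g**2 + 0 = 4*g**2)
19026 - f(54 - 1*(-18)) = 19026 - 4*(54 - 1*(-18))**2 = 19026 - 4*(54 + 18)**2 = 19026 - 4*72**2 = 19026 - 4*5184 = 19026 - 1*20736 = 19026 - 20736 = -1710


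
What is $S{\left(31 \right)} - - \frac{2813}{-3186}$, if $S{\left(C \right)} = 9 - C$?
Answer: $- \frac{72905}{3186} \approx -22.883$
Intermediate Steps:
$S{\left(31 \right)} - - \frac{2813}{-3186} = \left(9 - 31\right) - - \frac{2813}{-3186} = \left(9 - 31\right) - \left(-2813\right) \left(- \frac{1}{3186}\right) = -22 - \frac{2813}{3186} = - \frac{72905}{3186}$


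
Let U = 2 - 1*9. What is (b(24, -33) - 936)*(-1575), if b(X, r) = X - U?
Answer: 1425375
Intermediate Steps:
U = -7 (U = 2 - 9 = -7)
b(X, r) = 7 + X (b(X, r) = X - 1*(-7) = X + 7 = 7 + X)
(b(24, -33) - 936)*(-1575) = ((7 + 24) - 936)*(-1575) = (31 - 936)*(-1575) = -905*(-1575) = 1425375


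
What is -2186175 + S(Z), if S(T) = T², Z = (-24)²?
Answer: -1854399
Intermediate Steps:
Z = 576
-2186175 + S(Z) = -2186175 + 576² = -2186175 + 331776 = -1854399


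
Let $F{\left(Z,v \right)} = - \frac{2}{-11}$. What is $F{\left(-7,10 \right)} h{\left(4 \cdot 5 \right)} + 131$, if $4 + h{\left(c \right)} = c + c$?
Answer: $\frac{1513}{11} \approx 137.55$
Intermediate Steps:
$h{\left(c \right)} = -4 + 2 c$ ($h{\left(c \right)} = -4 + \left(c + c\right) = -4 + 2 c$)
$F{\left(Z,v \right)} = \frac{2}{11}$ ($F{\left(Z,v \right)} = \left(-2\right) \left(- \frac{1}{11}\right) = \frac{2}{11}$)
$F{\left(-7,10 \right)} h{\left(4 \cdot 5 \right)} + 131 = \frac{2 \left(-4 + 2 \cdot 4 \cdot 5\right)}{11} + 131 = \frac{2 \left(-4 + 2 \cdot 20\right)}{11} + 131 = \frac{2 \left(-4 + 40\right)}{11} + 131 = \frac{2}{11} \cdot 36 + 131 = \frac{72}{11} + 131 = \frac{1513}{11}$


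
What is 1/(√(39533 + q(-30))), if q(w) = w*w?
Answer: √40433/40433 ≈ 0.0049732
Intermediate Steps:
q(w) = w²
1/(√(39533 + q(-30))) = 1/(√(39533 + (-30)²)) = 1/(√(39533 + 900)) = 1/(√40433) = √40433/40433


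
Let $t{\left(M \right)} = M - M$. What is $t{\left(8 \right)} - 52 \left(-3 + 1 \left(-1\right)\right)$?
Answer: $208$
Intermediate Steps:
$t{\left(M \right)} = 0$
$t{\left(8 \right)} - 52 \left(-3 + 1 \left(-1\right)\right) = 0 - 52 \left(-3 + 1 \left(-1\right)\right) = 0 - 52 \left(-3 - 1\right) = 0 - -208 = 0 + 208 = 208$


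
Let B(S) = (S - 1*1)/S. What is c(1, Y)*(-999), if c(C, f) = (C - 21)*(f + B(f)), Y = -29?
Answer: -16203780/29 ≈ -5.5875e+5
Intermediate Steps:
B(S) = (-1 + S)/S (B(S) = (S - 1)/S = (-1 + S)/S)
c(C, f) = (-21 + C)*(f + (-1 + f)/f) (c(C, f) = (C - 21)*(f + (-1 + f)/f) = (-21 + C)*(f + (-1 + f)/f))
c(1, Y)*(-999) = (-21 + 1 - 21*(-29) + 21/(-29) + 1*(-29) - 1*1/(-29))*(-999) = (-21 + 1 + 609 + 21*(-1/29) - 29 - 1*1*(-1/29))*(-999) = (-21 + 1 + 609 - 21/29 - 29 + 1/29)*(-999) = (16220/29)*(-999) = -16203780/29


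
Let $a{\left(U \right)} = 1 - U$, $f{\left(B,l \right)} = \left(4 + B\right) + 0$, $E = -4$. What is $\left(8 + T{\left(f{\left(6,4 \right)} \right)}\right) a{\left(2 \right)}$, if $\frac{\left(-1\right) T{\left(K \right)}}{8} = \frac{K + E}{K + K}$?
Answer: $- \frac{28}{5} \approx -5.6$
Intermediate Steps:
$f{\left(B,l \right)} = 4 + B$
$T{\left(K \right)} = - \frac{4 \left(-4 + K\right)}{K}$ ($T{\left(K \right)} = - 8 \frac{K - 4}{K + K} = - 8 \frac{-4 + K}{2 K} = - \frac{4 \left(-4 + K\right)}{K}$)
$\left(8 + T{\left(f{\left(6,4 \right)} \right)}\right) a{\left(2 \right)} = \left(8 - \left(4 - \frac{16}{4 + 6}\right)\right) \left(1 - 2\right) = \left(8 - \left(4 - \frac{16}{10}\right)\right) \left(1 - 2\right) = \left(8 + \left(-4 + 16 \cdot \frac{1}{10}\right)\right) \left(-1\right) = \left(8 + \left(-4 + \frac{8}{5}\right)\right) \left(-1\right) = \left(8 - \frac{12}{5}\right) \left(-1\right) = \frac{28}{5} \left(-1\right) = - \frac{28}{5}$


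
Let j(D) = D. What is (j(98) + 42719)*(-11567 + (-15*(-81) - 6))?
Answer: -443498486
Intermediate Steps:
(j(98) + 42719)*(-11567 + (-15*(-81) - 6)) = (98 + 42719)*(-11567 + (-15*(-81) - 6)) = 42817*(-11567 + (1215 - 6)) = 42817*(-11567 + 1209) = 42817*(-10358) = -443498486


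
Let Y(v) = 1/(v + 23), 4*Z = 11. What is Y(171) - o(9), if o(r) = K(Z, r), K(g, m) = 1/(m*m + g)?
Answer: -441/64990 ≈ -0.0067857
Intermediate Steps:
Z = 11/4 (Z = (¼)*11 = 11/4 ≈ 2.7500)
K(g, m) = 1/(g + m²) (K(g, m) = 1/(m² + g) = 1/(g + m²))
Y(v) = 1/(23 + v)
o(r) = 1/(11/4 + r²)
Y(171) - o(9) = 1/(23 + 171) - 4/(11 + 4*9²) = 1/194 - 4/(11 + 4*81) = 1/194 - 4/(11 + 324) = 1/194 - 4/335 = -441/64990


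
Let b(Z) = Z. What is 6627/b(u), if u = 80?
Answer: 6627/80 ≈ 82.838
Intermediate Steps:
6627/b(u) = 6627/80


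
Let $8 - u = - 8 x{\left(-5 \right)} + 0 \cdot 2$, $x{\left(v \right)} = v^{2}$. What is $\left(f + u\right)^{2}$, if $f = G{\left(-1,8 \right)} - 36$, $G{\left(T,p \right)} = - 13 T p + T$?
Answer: $75625$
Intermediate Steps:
$G{\left(T,p \right)} = T - 13 T p$ ($G{\left(T,p \right)} = - 13 T p + T = T - 13 T p$)
$f = 67$ ($f = - (1 - 104) - 36 = \left(-1\right) \left(-103\right) - 36 = 103 - 36 = 67$)
$u = 208$ ($u = 8 - \left(- 8 \left(-5\right)^{2} + 0 \cdot 2\right) = 8 - \left(\left(-8\right) 25 + 0\right) = 8 - \left(-200 + 0\right) = 8 - -200 = 8 + 200 = 208$)
$\left(f + u\right)^{2} = \left(67 + 208\right)^{2} = 275^{2} = 75625$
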